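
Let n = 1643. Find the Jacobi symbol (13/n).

Reciprocity: 13 ≡ 1 and 1643 ≡ 3 (mod 4), so (13/1643) = +(1643/13).
Reduce top mod 13: now compute (5/13).
Reciprocity: 5 ≡ 1 and 13 ≡ 1 (mod 4), so (5/13) = +(13/5).
Reduce top mod 5: now compute (3/5).
Reciprocity: 3 ≡ 3 and 5 ≡ 1 (mod 4), so (3/5) = +(5/3).
Reduce top mod 3: now compute (2/3).
Pull out 2: since 3 ≡ 3 (mod 8), (2/3) = -1.
Reached (1/3) = 1. Collecting the sign flips along the way, the symbol is -1.

-1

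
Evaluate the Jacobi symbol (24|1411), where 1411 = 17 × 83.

Pull out 2^3: since 1411 ≡ 3 (mod 8), (2/1411) = -1, so (2/1411)^3 = -1.
Reciprocity: 3 ≡ 3 and 1411 ≡ 3 (mod 4), so (3/1411) = −(1411/3).
Reduce top mod 3: now compute (1/3).
Reached (1/3) = 1. Collecting the sign flips along the way, the symbol is +1.

1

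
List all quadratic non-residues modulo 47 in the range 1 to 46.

5,10,11,13,15,19,20,22,23,26,29,30,31,33,35,38,39,40,41,43,44,45,46

Square k = 1,…,23 (k and 47−k give the same square):
1²=1, 2²=4, 3²=9, 4²=16, 5²=25, 6²=36, 7²≡2, 8²≡17, 9²≡34, 10²≡6, 11²≡27, 12²≡3, 13²≡28, 14²≡8, 15²≡37, 16²≡21, 17²≡7, 18²≡42, 19²≡32, 20²≡24, 21²≡18, 22²≡14, 23²≡12 (mod 47).
The residues are {1, 2, 3, 4, 6, 7, 8, 9, 12, 14, 16, 17, 18, 21, 24, 25, 27, 28, 32, 34, 36, 37, 42}; the non-residues are the remaining 23 nonzero classes.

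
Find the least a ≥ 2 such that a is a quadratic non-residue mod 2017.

(2/2017) = +1, so 2 is a residue.
(3/2017) = +1, so 3 is a residue.
(4/2017) = +1, so 4 is a residue.
(5/2017) = −1, so 5 is the smallest positive non-residue mod 2017.

5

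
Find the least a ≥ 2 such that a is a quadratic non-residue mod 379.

2

(2/379) = −1, so 2 is the smallest positive non-residue mod 379.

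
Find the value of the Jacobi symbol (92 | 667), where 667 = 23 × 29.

0

Pull out 2^2: since 667 ≡ 3 (mod 8), (2/667) = -1, so (2/667)^2 = +1.
Reciprocity: 23 ≡ 3 and 667 ≡ 3 (mod 4), so (23/667) = −(667/23).
Reduce top mod 23: now compute (0/23).
Top reduces to 0: gcd > 1, so the symbol is 0.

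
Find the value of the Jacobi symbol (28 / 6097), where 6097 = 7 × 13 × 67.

Pull out 2^2: since 6097 ≡ 1 (mod 8), (2/6097) = +1, so (2/6097)^2 = +1.
Reciprocity: 7 ≡ 3 and 6097 ≡ 1 (mod 4), so (7/6097) = +(6097/7).
Reduce top mod 7: now compute (0/7).
Top reduces to 0: gcd > 1, so the symbol is 0.

0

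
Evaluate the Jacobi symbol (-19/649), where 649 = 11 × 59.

-1

First reduce: -19 ≡ 630 (mod 649).
Pull out 2: since 649 ≡ 1 (mod 8), (2/649) = +1.
Reciprocity: 315 ≡ 3 and 649 ≡ 1 (mod 4), so (315/649) = +(649/315).
Reduce top mod 315: now compute (19/315).
Reciprocity: 19 ≡ 3 and 315 ≡ 3 (mod 4), so (19/315) = −(315/19).
Reduce top mod 19: now compute (11/19).
Reciprocity: 11 ≡ 3 and 19 ≡ 3 (mod 4), so (11/19) = −(19/11).
Reduce top mod 11: now compute (8/11).
Pull out 2^3: since 11 ≡ 3 (mod 8), (2/11) = -1, so (2/11)^3 = -1.
Reached (1/11) = 1. Collecting the sign flips along the way, the symbol is -1.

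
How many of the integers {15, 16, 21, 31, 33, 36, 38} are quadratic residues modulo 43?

6

(15/43) = +1 → QR.
(16/43) = +1 → QR.
(21/43) = +1 → QR.
(31/43) = +1 → QR.
(33/43) = -1 → non-residue.
(36/43) = +1 → QR.
(38/43) = +1 → QR.
Total quadratic residues among the 7: 6.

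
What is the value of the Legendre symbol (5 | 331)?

1

Reciprocity: 5 ≡ 1 and 331 ≡ 3 (mod 4), so (5/331) = +(331/5).
Reduce top mod 5: now compute (1/5).
Reached (1/5) = 1. Collecting the sign flips along the way, the symbol is +1.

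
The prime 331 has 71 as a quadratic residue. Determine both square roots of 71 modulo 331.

Since 331 ≡ 3 (mod 4), a square root of 71 is 71^((331+1)/4) = 71^83 mod 331.
Repeated squaring: 71^2≡76, 71^4≡149, 71^8≡24, 71^16≡245, 71^32≡114, 71^64≡87 (mod 331).
71^83 = 71^(64+16+2+1) ≡ 191 (mod 331).
Check: 191² = 36481 ≡ 71 (mod 331). The two roots are 140 and 191.

140, 191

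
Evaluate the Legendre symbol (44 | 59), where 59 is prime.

-1

Euler's criterion: (44/59) ≡ 44^29 (mod 59).
44^2 ≡ 48 (mod 59)
44^4 ≡ 3 (mod 59)
44^8 ≡ 9 (mod 59)
44^16 ≡ 22 (mod 59)
44^29 = 44^(16+8+4+1) ≡ 58 (mod 59).
Result is 58 ≡ −1, so (44/59) = −1.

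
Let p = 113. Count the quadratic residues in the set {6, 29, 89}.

0

(6/113) = -1 → non-residue.
(29/113) = -1 → non-residue.
(89/113) = -1 → non-residue.
Total quadratic residues among the 3: 0.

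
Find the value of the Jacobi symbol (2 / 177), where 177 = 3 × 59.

Pull out 2: since 177 ≡ 1 (mod 8), (2/177) = +1.
Reached (1/177) = 1. Collecting the sign flips along the way, the symbol is +1.

1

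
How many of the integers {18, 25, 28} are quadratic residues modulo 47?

(18/47) = +1 → QR.
(25/47) = +1 → QR.
(28/47) = +1 → QR.
Total quadratic residues among the 3: 3.

3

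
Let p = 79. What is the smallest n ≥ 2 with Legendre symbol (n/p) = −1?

3

(2/79) = +1, so 2 is a residue.
(3/79) = −1, so 3 is the smallest positive non-residue mod 79.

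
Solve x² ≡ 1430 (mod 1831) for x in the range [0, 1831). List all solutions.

360, 1471

Since 1831 ≡ 3 (mod 4), a square root of 1430 is 1430^((1831+1)/4) = 1430^458 mod 1831.
Repeated squaring: 1430^2≡1504, 1430^4≡731, 1430^8≡1540, 1430^16≡455, 1430^32≡122, 1430^64≡236, 1430^128≡766, 1430^256≡836 (mod 1831).
1430^458 = 1430^(256+128+64+8+2) ≡ 360 (mod 1831).
Check: 360² = 129600 ≡ 1430 (mod 1831). The two roots are 360 and 1471.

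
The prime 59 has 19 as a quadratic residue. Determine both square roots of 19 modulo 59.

Since 59 ≡ 3 (mod 4), a square root of 19 is 19^((59+1)/4) = 19^15 mod 59.
Repeated squaring: 19^2≡7, 19^4≡49, 19^8≡41 (mod 59).
19^15 = 19^(8+4+2+1) ≡ 45 (mod 59).
Check: 45² = 2025 ≡ 19 (mod 59). The two roots are 14 and 45.

14, 45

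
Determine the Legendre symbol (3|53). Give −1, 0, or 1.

Reciprocity: 3 ≡ 3 and 53 ≡ 1 (mod 4), so (3/53) = +(53/3).
Reduce top mod 3: now compute (2/3).
Pull out 2: since 3 ≡ 3 (mod 8), (2/3) = -1.
Reached (1/3) = 1. Collecting the sign flips along the way, the symbol is -1.

-1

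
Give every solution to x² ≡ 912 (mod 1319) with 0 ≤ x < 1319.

412, 907

Since 1319 ≡ 3 (mod 4), a square root of 912 is 912^((1319+1)/4) = 912^330 mod 1319.
Repeated squaring: 912^2≡774, 912^4≡250, 912^8≡507, 912^16≡1163, 912^32≡594, 912^64≡663, 912^128≡342, 912^256≡892 (mod 1319).
912^330 = 912^(256+64+8+2) ≡ 907 (mod 1319).
Check: 907² = 822649 ≡ 912 (mod 1319). The two roots are 412 and 907.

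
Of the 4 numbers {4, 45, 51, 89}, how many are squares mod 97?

(4/97) = +1 → QR.
(45/97) = -1 → non-residue.
(51/97) = -1 → non-residue.
(89/97) = +1 → QR.
Total quadratic residues among the 4: 2.

2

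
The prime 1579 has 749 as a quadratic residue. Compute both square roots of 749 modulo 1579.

Since 1579 ≡ 3 (mod 4), a square root of 749 is 749^((1579+1)/4) = 749^395 mod 1579.
Repeated squaring: 749^2≡456, 749^4≡1087, 749^8≡477, 749^16≡153, 749^32≡1303, 749^64≡384, 749^128≡609, 749^256≡1395 (mod 1579).
749^395 = 749^(256+128+8+2+1) ≡ 265 (mod 1579).
Check: 265² = 70225 ≡ 749 (mod 1579). The two roots are 265 and 1314.

265, 1314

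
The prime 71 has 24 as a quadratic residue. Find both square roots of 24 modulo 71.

33, 38

Since 71 ≡ 3 (mod 4), a square root of 24 is 24^((71+1)/4) = 24^18 mod 71.
Repeated squaring: 24^2≡8, 24^4≡64, 24^8≡49, 24^16≡58 (mod 71).
24^18 = 24^(16+2) ≡ 38 (mod 71).
Check: 38² = 1444 ≡ 24 (mod 71). The two roots are 33 and 38.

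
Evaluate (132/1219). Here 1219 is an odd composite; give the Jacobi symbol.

Pull out 2^2: since 1219 ≡ 3 (mod 8), (2/1219) = -1, so (2/1219)^2 = +1.
Reciprocity: 33 ≡ 1 and 1219 ≡ 3 (mod 4), so (33/1219) = +(1219/33).
Reduce top mod 33: now compute (31/33).
Reciprocity: 31 ≡ 3 and 33 ≡ 1 (mod 4), so (31/33) = +(33/31).
Reduce top mod 31: now compute (2/31).
Pull out 2: since 31 ≡ 7 (mod 8), (2/31) = +1.
Reached (1/31) = 1. Collecting the sign flips along the way, the symbol is +1.

1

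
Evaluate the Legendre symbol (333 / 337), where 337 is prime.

Reciprocity: 333 ≡ 1 and 337 ≡ 1 (mod 4), so (333/337) = +(337/333).
Reduce top mod 333: now compute (4/333).
Pull out 2^2: since 333 ≡ 5 (mod 8), (2/333) = -1, so (2/333)^2 = +1.
Reached (1/333) = 1. Collecting the sign flips along the way, the symbol is +1.

1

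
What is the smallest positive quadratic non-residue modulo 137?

(2/137) = +1, so 2 is a residue.
(3/137) = −1, so 3 is the smallest positive non-residue mod 137.

3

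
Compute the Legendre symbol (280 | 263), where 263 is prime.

1

Euler's criterion: (280/263) ≡ 17^131 (mod 263).
17^2 ≡ 26 (mod 263)
17^4 ≡ 150 (mod 263)
17^8 ≡ 145 (mod 263)
17^16 ≡ 248 (mod 263)
17^32 ≡ 225 (mod 263)
17^64 ≡ 129 (mod 263)
17^128 ≡ 72 (mod 263)
17^131 = 17^(128+2+1) ≡ 1 (mod 263).
Result is 1, so (280/263) = 1.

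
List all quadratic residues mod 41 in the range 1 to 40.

Square k = 1,…,20 (k and 41−k give the same square):
1²=1, 2²=4, 3²=9, 4²=16, 5²=25, 6²=36, 7²≡8, 8²≡23, 9²≡40, 10²≡18, 11²≡39, 12²≡21, 13²≡5, 14²≡32, 15²≡20, 16²≡10, 17²≡2, 18²≡37, 19²≡33, 20²≡31 (mod 41).
So the quadratic residues mod 41 are {1, 2, 4, 5, 8, 9, 10, 16, 18, 20, 21, 23, 25, 31, 32, 33, 36, 37, 39, 40}.

1, 2, 4, 5, 8, 9, 10, 16, 18, 20, 21, 23, 25, 31, 32, 33, 36, 37, 39, 40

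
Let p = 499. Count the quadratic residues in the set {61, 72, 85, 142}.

1

(61/499) = -1 → non-residue.
(72/499) = -1 → non-residue.
(85/499) = -1 → non-residue.
(142/499) = +1 → QR.
Total quadratic residues among the 4: 1.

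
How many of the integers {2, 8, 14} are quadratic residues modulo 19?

(2/19) = -1 → non-residue.
(8/19) = -1 → non-residue.
(14/19) = -1 → non-residue.
Total quadratic residues among the 3: 0.

0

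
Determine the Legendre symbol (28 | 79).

-1

Euler's criterion: (28/79) ≡ 28^39 (mod 79).
28^2 ≡ 73 (mod 79)
28^4 ≡ 36 (mod 79)
28^8 ≡ 32 (mod 79)
28^16 ≡ 76 (mod 79)
28^32 ≡ 9 (mod 79)
28^39 = 28^(32+4+2+1) ≡ 78 (mod 79).
Result is 78 ≡ −1, so (28/79) = −1.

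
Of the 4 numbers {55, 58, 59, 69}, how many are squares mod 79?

(55/79) = +1 → QR.
(58/79) = -1 → non-residue.
(59/79) = -1 → non-residue.
(69/79) = -1 → non-residue.
Total quadratic residues among the 4: 1.

1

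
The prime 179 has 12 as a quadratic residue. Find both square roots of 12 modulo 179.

Since 179 ≡ 3 (mod 4), a square root of 12 is 12^((179+1)/4) = 12^45 mod 179.
Repeated squaring: 12^2≡144, 12^4≡151, 12^8≡68, 12^16≡149, 12^32≡5 (mod 179).
12^45 = 12^(32+8+4+1) ≡ 141 (mod 179).
Check: 141² = 19881 ≡ 12 (mod 179). The two roots are 38 and 141.

38, 141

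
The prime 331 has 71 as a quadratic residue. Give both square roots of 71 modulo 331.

Since 331 ≡ 3 (mod 4), a square root of 71 is 71^((331+1)/4) = 71^83 mod 331.
Repeated squaring: 71^2≡76, 71^4≡149, 71^8≡24, 71^16≡245, 71^32≡114, 71^64≡87 (mod 331).
71^83 = 71^(64+16+2+1) ≡ 191 (mod 331).
Check: 191² = 36481 ≡ 71 (mod 331). The two roots are 140 and 191.

140, 191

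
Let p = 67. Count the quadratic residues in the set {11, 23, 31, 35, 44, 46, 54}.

(11/67) = -1 → non-residue.
(23/67) = +1 → QR.
(31/67) = -1 → non-residue.
(35/67) = +1 → QR.
(44/67) = -1 → non-residue.
(46/67) = -1 → non-residue.
(54/67) = +1 → QR.
Total quadratic residues among the 7: 3.

3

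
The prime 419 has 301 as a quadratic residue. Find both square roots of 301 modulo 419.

Since 419 ≡ 3 (mod 4), a square root of 301 is 301^((419+1)/4) = 301^105 mod 419.
Repeated squaring: 301^2≡97, 301^4≡191, 301^8≡28, 301^16≡365, 301^32≡402, 301^64≡289 (mod 419).
301^105 = 301^(64+32+8+1) ≡ 73 (mod 419).
Check: 73² = 5329 ≡ 301 (mod 419). The two roots are 73 and 346.

73, 346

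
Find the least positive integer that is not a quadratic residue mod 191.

7

(2/191) = +1, so 2 is a residue.
(3/191) = +1, so 3 is a residue.
(4/191) = +1, so 4 is a residue.
(5/191) = +1, so 5 is a residue.
(6/191) = +1, so 6 is a residue.
(7/191) = −1, so 7 is the smallest positive non-residue mod 191.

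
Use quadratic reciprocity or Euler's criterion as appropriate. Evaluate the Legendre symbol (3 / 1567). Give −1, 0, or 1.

-1

Reciprocity: 3 ≡ 3 and 1567 ≡ 3 (mod 4), so (3/1567) = −(1567/3).
Reduce top mod 3: now compute (1/3).
Reached (1/3) = 1. Collecting the sign flips along the way, the symbol is -1.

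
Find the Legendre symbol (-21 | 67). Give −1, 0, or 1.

-1

Euler's criterion: (-21/67) ≡ 46^33 (mod 67).
46^2 ≡ 39 (mod 67)
46^4 ≡ 47 (mod 67)
46^8 ≡ 65 (mod 67)
46^16 ≡ 4 (mod 67)
46^32 ≡ 16 (mod 67)
46^33 = 46^(32+1) ≡ 66 (mod 67).
Result is 66 ≡ −1, so (-21/67) = −1.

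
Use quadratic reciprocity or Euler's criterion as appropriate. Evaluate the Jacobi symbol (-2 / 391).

First reduce: -2 ≡ 389 (mod 391).
Reciprocity: 389 ≡ 1 and 391 ≡ 3 (mod 4), so (389/391) = +(391/389).
Reduce top mod 389: now compute (2/389).
Pull out 2: since 389 ≡ 5 (mod 8), (2/389) = -1.
Reached (1/389) = 1. Collecting the sign flips along the way, the symbol is -1.

-1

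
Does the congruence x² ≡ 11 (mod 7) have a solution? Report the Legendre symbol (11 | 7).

1

First reduce: 11 ≡ 4 (mod 7).
Pull out 2^2: since 7 ≡ 7 (mod 8), (2/7) = +1, so (2/7)^2 = +1.
Reached (1/7) = 1. Collecting the sign flips along the way, the symbol is +1.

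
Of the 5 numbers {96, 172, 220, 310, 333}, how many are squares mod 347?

(96/347) = -1 → non-residue.
(172/347) = +1 → QR.
(220/347) = -1 → non-residue.
(310/347) = +1 → QR.
(333/347) = -1 → non-residue.
Total quadratic residues among the 5: 2.

2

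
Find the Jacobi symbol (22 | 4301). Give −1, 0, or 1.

Pull out 2: since 4301 ≡ 5 (mod 8), (2/4301) = -1.
Reciprocity: 11 ≡ 3 and 4301 ≡ 1 (mod 4), so (11/4301) = +(4301/11).
Reduce top mod 11: now compute (0/11).
Top reduces to 0: gcd > 1, so the symbol is 0.

0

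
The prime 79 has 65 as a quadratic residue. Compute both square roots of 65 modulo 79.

Since 79 ≡ 3 (mod 4), a square root of 65 is 65^((79+1)/4) = 65^20 mod 79.
Repeated squaring: 65^2≡38, 65^4≡22, 65^8≡10, 65^16≡21 (mod 79).
65^20 = 65^(16+4) ≡ 67 (mod 79).
Check: 67² = 4489 ≡ 65 (mod 79). The two roots are 12 and 67.

12, 67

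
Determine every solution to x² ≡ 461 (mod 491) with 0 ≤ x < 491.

Since 491 ≡ 3 (mod 4), a square root of 461 is 461^((491+1)/4) = 461^123 mod 491.
Repeated squaring: 461^2≡409, 461^4≡341, 461^8≡405, 461^16≡31, 461^32≡470, 461^64≡441 (mod 491).
461^123 = 461^(64+32+16+8+2+1) ≡ 437 (mod 491).
Check: 437² = 190969 ≡ 461 (mod 491). The two roots are 54 and 437.

54, 437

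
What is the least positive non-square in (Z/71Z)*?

(2/71) = +1, so 2 is a residue.
(3/71) = +1, so 3 is a residue.
(4/71) = +1, so 4 is a residue.
(5/71) = +1, so 5 is a residue.
(6/71) = +1, so 6 is a residue.
(7/71) = −1, so 7 is the smallest positive non-residue mod 71.

7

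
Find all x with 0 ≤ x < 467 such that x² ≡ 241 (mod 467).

Since 467 ≡ 3 (mod 4), a square root of 241 is 241^((467+1)/4) = 241^117 mod 467.
Repeated squaring: 241^2≡173, 241^4≡41, 241^8≡280, 241^16≡411, 241^32≡334, 241^64≡410 (mod 467).
241^117 = 241^(64+32+16+4+1) ≡ 360 (mod 467).
Check: 360² = 129600 ≡ 241 (mod 467). The two roots are 107 and 360.

107, 360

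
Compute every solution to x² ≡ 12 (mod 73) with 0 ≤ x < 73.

31, 42

73 ≡ 1 (mod 4), so we find a root by search.
Trying successive values, 31² = 961 ≡ 12 (mod 73). The other root is 73 − 31 = 42.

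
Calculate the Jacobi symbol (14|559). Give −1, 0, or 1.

Pull out 2: since 559 ≡ 7 (mod 8), (2/559) = +1.
Reciprocity: 7 ≡ 3 and 559 ≡ 3 (mod 4), so (7/559) = −(559/7).
Reduce top mod 7: now compute (6/7).
Pull out 2: since 7 ≡ 7 (mod 8), (2/7) = +1.
Reciprocity: 3 ≡ 3 and 7 ≡ 3 (mod 4), so (3/7) = −(7/3).
Reduce top mod 3: now compute (1/3).
Reached (1/3) = 1. Collecting the sign flips along the way, the symbol is +1.

1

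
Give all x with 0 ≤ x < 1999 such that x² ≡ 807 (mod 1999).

898, 1101

Since 1999 ≡ 3 (mod 4), a square root of 807 is 807^((1999+1)/4) = 807^500 mod 1999.
Repeated squaring: 807^2≡1574, 807^4≡715, 807^8≡1480, 807^16≡1495, 807^32≡143, 807^64≡459, 807^128≡786, 807^256≡105 (mod 1999).
807^500 = 807^(256+128+64+32+16+4) ≡ 1101 (mod 1999).
Check: 1101² = 1212201 ≡ 807 (mod 1999). The two roots are 898 and 1101.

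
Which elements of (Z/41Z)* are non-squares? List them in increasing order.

Square k = 1,…,20 (k and 41−k give the same square):
1²=1, 2²=4, 3²=9, 4²=16, 5²=25, 6²=36, 7²≡8, 8²≡23, 9²≡40, 10²≡18, 11²≡39, 12²≡21, 13²≡5, 14²≡32, 15²≡20, 16²≡10, 17²≡2, 18²≡37, 19²≡33, 20²≡31 (mod 41).
The residues are {1, 2, 4, 5, 8, 9, 10, 16, 18, 20, 21, 23, 25, 31, 32, 33, 36, 37, 39, 40}; the non-residues are the remaining 20 nonzero classes.

3,6,7,11,12,13,14,15,17,19,22,24,26,27,28,29,30,34,35,38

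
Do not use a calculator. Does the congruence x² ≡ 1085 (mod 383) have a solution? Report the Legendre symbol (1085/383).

First reduce: 1085 ≡ 319 (mod 383).
Reciprocity: 319 ≡ 3 and 383 ≡ 3 (mod 4), so (319/383) = −(383/319).
Reduce top mod 319: now compute (64/319).
Pull out 2^6: since 319 ≡ 7 (mod 8), (2/319) = +1, so (2/319)^6 = +1.
Reached (1/319) = 1. Collecting the sign flips along the way, the symbol is -1.

-1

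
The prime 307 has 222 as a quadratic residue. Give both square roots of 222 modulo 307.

Since 307 ≡ 3 (mod 4), a square root of 222 is 222^((307+1)/4) = 222^77 mod 307.
Repeated squaring: 222^2≡164, 222^4≡187, 222^8≡278, 222^16≡227, 222^32≡260, 222^64≡60 (mod 307).
222^77 = 222^(64+8+4+1) ≡ 284 (mod 307).
Check: 284² = 80656 ≡ 222 (mod 307). The two roots are 23 and 284.

23, 284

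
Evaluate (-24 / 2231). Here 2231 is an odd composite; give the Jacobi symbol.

-1

First reduce: -24 ≡ 2207 (mod 2231).
Reciprocity: 2207 ≡ 3 and 2231 ≡ 3 (mod 4), so (2207/2231) = −(2231/2207).
Reduce top mod 2207: now compute (24/2207).
Pull out 2^3: since 2207 ≡ 7 (mod 8), (2/2207) = +1, so (2/2207)^3 = +1.
Reciprocity: 3 ≡ 3 and 2207 ≡ 3 (mod 4), so (3/2207) = −(2207/3).
Reduce top mod 3: now compute (2/3).
Pull out 2: since 3 ≡ 3 (mod 8), (2/3) = -1.
Reached (1/3) = 1. Collecting the sign flips along the way, the symbol is -1.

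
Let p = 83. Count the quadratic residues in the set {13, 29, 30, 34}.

(13/83) = -1 → non-residue.
(29/83) = +1 → QR.
(30/83) = +1 → QR.
(34/83) = -1 → non-residue.
Total quadratic residues among the 4: 2.

2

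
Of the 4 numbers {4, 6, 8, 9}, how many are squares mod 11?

(4/11) = +1 → QR.
(6/11) = -1 → non-residue.
(8/11) = -1 → non-residue.
(9/11) = +1 → QR.
Total quadratic residues among the 4: 2.

2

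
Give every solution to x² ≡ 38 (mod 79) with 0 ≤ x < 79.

14, 65

Since 79 ≡ 3 (mod 4), a square root of 38 is 38^((79+1)/4) = 38^20 mod 79.
Repeated squaring: 38^2≡22, 38^4≡10, 38^8≡21, 38^16≡46 (mod 79).
38^20 = 38^(16+4) ≡ 65 (mod 79).
Check: 65² = 4225 ≡ 38 (mod 79). The two roots are 14 and 65.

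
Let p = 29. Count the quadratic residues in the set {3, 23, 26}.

(3/29) = -1 → non-residue.
(23/29) = +1 → QR.
(26/29) = -1 → non-residue.
Total quadratic residues among the 3: 1.

1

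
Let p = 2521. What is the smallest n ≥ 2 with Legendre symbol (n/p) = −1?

11

(2/2521) = +1, so 2 is a residue.
(3/2521) = +1, so 3 is a residue.
(4/2521) = +1, so 4 is a residue.
(5/2521) = +1, so 5 is a residue.
(6/2521) = +1, so 6 is a residue.
(7/2521) = +1, so 7 is a residue.
(8/2521) = +1, so 8 is a residue.
(9/2521) = +1, so 9 is a residue.
(10/2521) = +1, so 10 is a residue.
(11/2521) = −1, so 11 is the smallest positive non-residue mod 2521.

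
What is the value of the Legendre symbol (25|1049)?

Euler's criterion: (25/1049) ≡ 25^524 (mod 1049).
25^2 ≡ 625 (mod 1049)
25^4 ≡ 397 (mod 1049)
25^8 ≡ 259 (mod 1049)
25^16 ≡ 994 (mod 1049)
25^32 ≡ 927 (mod 1049)
25^64 ≡ 198 (mod 1049)
25^128 ≡ 391 (mod 1049)
25^256 ≡ 776 (mod 1049)
25^512 ≡ 50 (mod 1049)
25^524 = 25^(512+8+4) ≡ 1 (mod 1049).
Result is 1, so (25/1049) = 1.

1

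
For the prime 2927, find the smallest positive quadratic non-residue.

5

(2/2927) = +1, so 2 is a residue.
(3/2927) = +1, so 3 is a residue.
(4/2927) = +1, so 4 is a residue.
(5/2927) = −1, so 5 is the smallest positive non-residue mod 2927.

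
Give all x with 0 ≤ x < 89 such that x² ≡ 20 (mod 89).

89 ≡ 1 (mod 4), so we find a root by search.
Trying successive values, 38² = 1444 ≡ 20 (mod 89). The other root is 89 − 38 = 51.

38, 51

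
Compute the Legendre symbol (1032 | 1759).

-1

Pull out 2^3: since 1759 ≡ 7 (mod 8), (2/1759) = +1, so (2/1759)^3 = +1.
Reciprocity: 129 ≡ 1 and 1759 ≡ 3 (mod 4), so (129/1759) = +(1759/129).
Reduce top mod 129: now compute (82/129).
Pull out 2: since 129 ≡ 1 (mod 8), (2/129) = +1.
Reciprocity: 41 ≡ 1 and 129 ≡ 1 (mod 4), so (41/129) = +(129/41).
Reduce top mod 41: now compute (6/41).
Pull out 2: since 41 ≡ 1 (mod 8), (2/41) = +1.
Reciprocity: 3 ≡ 3 and 41 ≡ 1 (mod 4), so (3/41) = +(41/3).
Reduce top mod 3: now compute (2/3).
Pull out 2: since 3 ≡ 3 (mod 8), (2/3) = -1.
Reached (1/3) = 1. Collecting the sign flips along the way, the symbol is -1.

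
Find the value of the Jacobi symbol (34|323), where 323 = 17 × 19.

Pull out 2: since 323 ≡ 3 (mod 8), (2/323) = -1.
Reciprocity: 17 ≡ 1 and 323 ≡ 3 (mod 4), so (17/323) = +(323/17).
Reduce top mod 17: now compute (0/17).
Top reduces to 0: gcd > 1, so the symbol is 0.

0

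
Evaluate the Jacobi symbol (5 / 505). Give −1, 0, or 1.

0

Reciprocity: 5 ≡ 1 and 505 ≡ 1 (mod 4), so (5/505) = +(505/5).
Reduce top mod 5: now compute (0/5).
Top reduces to 0: gcd > 1, so the symbol is 0.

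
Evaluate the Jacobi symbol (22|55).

0

Pull out 2: since 55 ≡ 7 (mod 8), (2/55) = +1.
Reciprocity: 11 ≡ 3 and 55 ≡ 3 (mod 4), so (11/55) = −(55/11).
Reduce top mod 11: now compute (0/11).
Top reduces to 0: gcd > 1, so the symbol is 0.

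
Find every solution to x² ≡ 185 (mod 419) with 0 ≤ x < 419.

83, 336

Since 419 ≡ 3 (mod 4), a square root of 185 is 185^((419+1)/4) = 185^105 mod 419.
Repeated squaring: 185^2≡286, 185^4≡91, 185^8≡320, 185^16≡164, 185^32≡80, 185^64≡115 (mod 419).
185^105 = 185^(64+32+8+1) ≡ 336 (mod 419).
Check: 336² = 112896 ≡ 185 (mod 419). The two roots are 83 and 336.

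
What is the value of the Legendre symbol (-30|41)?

-1

First reduce: -30 ≡ 11 (mod 41).
Reciprocity: 11 ≡ 3 and 41 ≡ 1 (mod 4), so (11/41) = +(41/11).
Reduce top mod 11: now compute (8/11).
Pull out 2^3: since 11 ≡ 3 (mod 8), (2/11) = -1, so (2/11)^3 = -1.
Reached (1/11) = 1. Collecting the sign flips along the way, the symbol is -1.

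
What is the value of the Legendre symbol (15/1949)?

-1

Reciprocity: 15 ≡ 3 and 1949 ≡ 1 (mod 4), so (15/1949) = +(1949/15).
Reduce top mod 15: now compute (14/15).
Pull out 2: since 15 ≡ 7 (mod 8), (2/15) = +1.
Reciprocity: 7 ≡ 3 and 15 ≡ 3 (mod 4), so (7/15) = −(15/7).
Reduce top mod 7: now compute (1/7).
Reached (1/7) = 1. Collecting the sign flips along the way, the symbol is -1.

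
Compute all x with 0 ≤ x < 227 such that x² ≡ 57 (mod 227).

Since 227 ≡ 3 (mod 4), a square root of 57 is 57^((227+1)/4) = 57^57 mod 227.
Repeated squaring: 57^2≡71, 57^4≡47, 57^8≡166, 57^16≡89, 57^32≡203 (mod 227).
57^57 = 57^(32+16+8+1) ≡ 113 (mod 227).
Check: 113² = 12769 ≡ 57 (mod 227). The two roots are 113 and 114.

113, 114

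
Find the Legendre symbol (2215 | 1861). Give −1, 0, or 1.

1

First reduce: 2215 ≡ 354 (mod 1861).
Pull out 2: since 1861 ≡ 5 (mod 8), (2/1861) = -1.
Reciprocity: 177 ≡ 1 and 1861 ≡ 1 (mod 4), so (177/1861) = +(1861/177).
Reduce top mod 177: now compute (91/177).
Reciprocity: 91 ≡ 3 and 177 ≡ 1 (mod 4), so (91/177) = +(177/91).
Reduce top mod 91: now compute (86/91).
Pull out 2: since 91 ≡ 3 (mod 8), (2/91) = -1.
Reciprocity: 43 ≡ 3 and 91 ≡ 3 (mod 4), so (43/91) = −(91/43).
Reduce top mod 43: now compute (5/43).
Reciprocity: 5 ≡ 1 and 43 ≡ 3 (mod 4), so (5/43) = +(43/5).
Reduce top mod 5: now compute (3/5).
Reciprocity: 3 ≡ 3 and 5 ≡ 1 (mod 4), so (3/5) = +(5/3).
Reduce top mod 3: now compute (2/3).
Pull out 2: since 3 ≡ 3 (mod 8), (2/3) = -1.
Reached (1/3) = 1. Collecting the sign flips along the way, the symbol is +1.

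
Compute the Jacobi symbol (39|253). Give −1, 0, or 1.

Reciprocity: 39 ≡ 3 and 253 ≡ 1 (mod 4), so (39/253) = +(253/39).
Reduce top mod 39: now compute (19/39).
Reciprocity: 19 ≡ 3 and 39 ≡ 3 (mod 4), so (19/39) = −(39/19).
Reduce top mod 19: now compute (1/19).
Reached (1/19) = 1. Collecting the sign flips along the way, the symbol is -1.

-1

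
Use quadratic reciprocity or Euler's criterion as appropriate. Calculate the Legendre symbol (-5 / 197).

First reduce: -5 ≡ 192 (mod 197).
Pull out 2^6: since 197 ≡ 5 (mod 8), (2/197) = -1, so (2/197)^6 = +1.
Reciprocity: 3 ≡ 3 and 197 ≡ 1 (mod 4), so (3/197) = +(197/3).
Reduce top mod 3: now compute (2/3).
Pull out 2: since 3 ≡ 3 (mod 8), (2/3) = -1.
Reached (1/3) = 1. Collecting the sign flips along the way, the symbol is -1.

-1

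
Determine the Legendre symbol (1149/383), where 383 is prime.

0

First reduce: 1149 ≡ 0 (mod 383).
Top reduces to 0: gcd > 1, so the symbol is 0.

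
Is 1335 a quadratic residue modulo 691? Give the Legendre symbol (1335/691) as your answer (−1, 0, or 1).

-1

Euler's criterion: (1335/691) ≡ 644^345 (mod 691).
644^2 ≡ 136 (mod 691)
644^4 ≡ 530 (mod 691)
644^8 ≡ 354 (mod 691)
644^16 ≡ 245 (mod 691)
644^32 ≡ 599 (mod 691)
644^64 ≡ 172 (mod 691)
644^128 ≡ 562 (mod 691)
644^256 ≡ 57 (mod 691)
644^345 = 644^(256+64+16+8+1) ≡ 690 (mod 691).
Result is 690 ≡ −1, so (1335/691) = −1.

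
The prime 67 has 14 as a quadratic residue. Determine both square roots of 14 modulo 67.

Since 67 ≡ 3 (mod 4), a square root of 14 is 14^((67+1)/4) = 14^17 mod 67.
Repeated squaring: 14^2≡62, 14^4≡25, 14^8≡22, 14^16≡15 (mod 67).
14^17 = 14^(16+1) ≡ 9 (mod 67).
Check: 9² = 81 ≡ 14 (mod 67). The two roots are 9 and 58.

9, 58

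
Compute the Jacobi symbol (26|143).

0

Pull out 2: since 143 ≡ 7 (mod 8), (2/143) = +1.
Reciprocity: 13 ≡ 1 and 143 ≡ 3 (mod 4), so (13/143) = +(143/13).
Reduce top mod 13: now compute (0/13).
Top reduces to 0: gcd > 1, so the symbol is 0.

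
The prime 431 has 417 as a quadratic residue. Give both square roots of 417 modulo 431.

Since 431 ≡ 3 (mod 4), a square root of 417 is 417^((431+1)/4) = 417^108 mod 431.
Repeated squaring: 417^2≡196, 417^4≡57, 417^8≡232, 417^16≡380, 417^32≡15, 417^64≡225 (mod 431).
417^108 = 417^(64+32+8+4) ≡ 88 (mod 431).
Check: 88² = 7744 ≡ 417 (mod 431). The two roots are 88 and 343.

88, 343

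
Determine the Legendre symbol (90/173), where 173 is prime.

Pull out 2: since 173 ≡ 5 (mod 8), (2/173) = -1.
Reciprocity: 45 ≡ 1 and 173 ≡ 1 (mod 4), so (45/173) = +(173/45).
Reduce top mod 45: now compute (38/45).
Pull out 2: since 45 ≡ 5 (mod 8), (2/45) = -1.
Reciprocity: 19 ≡ 3 and 45 ≡ 1 (mod 4), so (19/45) = +(45/19).
Reduce top mod 19: now compute (7/19).
Reciprocity: 7 ≡ 3 and 19 ≡ 3 (mod 4), so (7/19) = −(19/7).
Reduce top mod 7: now compute (5/7).
Reciprocity: 5 ≡ 1 and 7 ≡ 3 (mod 4), so (5/7) = +(7/5).
Reduce top mod 5: now compute (2/5).
Pull out 2: since 5 ≡ 5 (mod 8), (2/5) = -1.
Reached (1/5) = 1. Collecting the sign flips along the way, the symbol is +1.

1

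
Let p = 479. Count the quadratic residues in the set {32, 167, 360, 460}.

(32/479) = +1 → QR.
(167/479) = +1 → QR.
(360/479) = +1 → QR.
(460/479) = +1 → QR.
Total quadratic residues among the 4: 4.

4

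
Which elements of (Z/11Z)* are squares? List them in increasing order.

1 3 4 5 9

Square k = 1,…,5 (k and 11−k give the same square):
1²=1, 2²=4, 3²=9, 4²≡5, 5²≡3 (mod 11).
So the quadratic residues mod 11 are {1, 3, 4, 5, 9}.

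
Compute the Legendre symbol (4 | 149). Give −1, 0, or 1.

1

Pull out 2^2: since 149 ≡ 5 (mod 8), (2/149) = -1, so (2/149)^2 = +1.
Reached (1/149) = 1. Collecting the sign flips along the way, the symbol is +1.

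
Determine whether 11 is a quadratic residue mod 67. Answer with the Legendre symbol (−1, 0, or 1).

Reciprocity: 11 ≡ 3 and 67 ≡ 3 (mod 4), so (11/67) = −(67/11).
Reduce top mod 11: now compute (1/11).
Reached (1/11) = 1. Collecting the sign flips along the way, the symbol is -1.

-1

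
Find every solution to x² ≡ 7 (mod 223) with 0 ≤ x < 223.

Since 223 ≡ 3 (mod 4), a square root of 7 is 7^((223+1)/4) = 7^56 mod 223.
Repeated squaring: 7^2≡49, 7^4≡171, 7^8≡28, 7^16≡115, 7^32≡68 (mod 223).
7^56 = 7^(32+16+8) ≡ 197 (mod 223).
Check: 197² = 38809 ≡ 7 (mod 223). The two roots are 26 and 197.

26, 197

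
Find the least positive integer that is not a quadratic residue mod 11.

(2/11) = −1, so 2 is the smallest positive non-residue mod 11.

2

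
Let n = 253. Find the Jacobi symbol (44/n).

Pull out 2^2: since 253 ≡ 5 (mod 8), (2/253) = -1, so (2/253)^2 = +1.
Reciprocity: 11 ≡ 3 and 253 ≡ 1 (mod 4), so (11/253) = +(253/11).
Reduce top mod 11: now compute (0/11).
Top reduces to 0: gcd > 1, so the symbol is 0.

0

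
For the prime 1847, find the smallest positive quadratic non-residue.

5

(2/1847) = +1, so 2 is a residue.
(3/1847) = +1, so 3 is a residue.
(4/1847) = +1, so 4 is a residue.
(5/1847) = −1, so 5 is the smallest positive non-residue mod 1847.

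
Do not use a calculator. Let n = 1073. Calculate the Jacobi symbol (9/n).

Reciprocity: 9 ≡ 1 and 1073 ≡ 1 (mod 4), so (9/1073) = +(1073/9).
Reduce top mod 9: now compute (2/9).
Pull out 2: since 9 ≡ 1 (mod 8), (2/9) = +1.
Reached (1/9) = 1. Collecting the sign flips along the way, the symbol is +1.

1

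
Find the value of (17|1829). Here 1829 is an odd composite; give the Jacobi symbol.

-1

Reciprocity: 17 ≡ 1 and 1829 ≡ 1 (mod 4), so (17/1829) = +(1829/17).
Reduce top mod 17: now compute (10/17).
Pull out 2: since 17 ≡ 1 (mod 8), (2/17) = +1.
Reciprocity: 5 ≡ 1 and 17 ≡ 1 (mod 4), so (5/17) = +(17/5).
Reduce top mod 5: now compute (2/5).
Pull out 2: since 5 ≡ 5 (mod 8), (2/5) = -1.
Reached (1/5) = 1. Collecting the sign flips along the way, the symbol is -1.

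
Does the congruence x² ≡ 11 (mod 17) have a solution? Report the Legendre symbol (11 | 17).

-1

Reciprocity: 11 ≡ 3 and 17 ≡ 1 (mod 4), so (11/17) = +(17/11).
Reduce top mod 11: now compute (6/11).
Pull out 2: since 11 ≡ 3 (mod 8), (2/11) = -1.
Reciprocity: 3 ≡ 3 and 11 ≡ 3 (mod 4), so (3/11) = −(11/3).
Reduce top mod 3: now compute (2/3).
Pull out 2: since 3 ≡ 3 (mod 8), (2/3) = -1.
Reached (1/3) = 1. Collecting the sign flips along the way, the symbol is -1.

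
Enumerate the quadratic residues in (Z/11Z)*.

1 3 4 5 9

Square k = 1,…,5 (k and 11−k give the same square):
1²=1, 2²=4, 3²=9, 4²≡5, 5²≡3 (mod 11).
So the quadratic residues mod 11 are {1, 3, 4, 5, 9}.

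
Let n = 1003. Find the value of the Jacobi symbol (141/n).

Reciprocity: 141 ≡ 1 and 1003 ≡ 3 (mod 4), so (141/1003) = +(1003/141).
Reduce top mod 141: now compute (16/141).
Pull out 2^4: since 141 ≡ 5 (mod 8), (2/141) = -1, so (2/141)^4 = +1.
Reached (1/141) = 1. Collecting the sign flips along the way, the symbol is +1.

1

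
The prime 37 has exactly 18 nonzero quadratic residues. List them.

Square k = 1,…,18 (k and 37−k give the same square):
1²=1, 2²=4, 3²=9, 4²=16, 5²=25, 6²=36, 7²≡12, 8²≡27, 9²≡7, 10²≡26, 11²≡10, 12²≡33, 13²≡21, 14²≡11, 15²≡3, 16²≡34, 17²≡30, 18²≡28 (mod 37).
So the quadratic residues mod 37 are {1, 3, 4, 7, 9, 10, 11, 12, 16, 21, 25, 26, 27, 28, 30, 33, 34, 36}.

1,3,4,7,9,10,11,12,16,21,25,26,27,28,30,33,34,36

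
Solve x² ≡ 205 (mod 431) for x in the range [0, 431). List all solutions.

140, 291

Since 431 ≡ 3 (mod 4), a square root of 205 is 205^((431+1)/4) = 205^108 mod 431.
Repeated squaring: 205^2≡218, 205^4≡114, 205^8≡66, 205^16≡46, 205^32≡392, 205^64≡228 (mod 431).
205^108 = 205^(64+32+8+4) ≡ 291 (mod 431).
Check: 291² = 84681 ≡ 205 (mod 431). The two roots are 140 and 291.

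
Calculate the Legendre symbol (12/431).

Euler's criterion: (12/431) ≡ 12^215 (mod 431).
12^2 ≡ 144 (mod 431)
12^4 ≡ 48 (mod 431)
12^8 ≡ 149 (mod 431)
12^16 ≡ 220 (mod 431)
12^32 ≡ 128 (mod 431)
12^64 ≡ 6 (mod 431)
12^128 ≡ 36 (mod 431)
12^215 = 12^(128+64+16+4+2+1) ≡ 1 (mod 431).
Result is 1, so (12/431) = 1.

1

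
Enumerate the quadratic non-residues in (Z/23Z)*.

5,7,10,11,14,15,17,19,20,21,22

Square k = 1,…,11 (k and 23−k give the same square):
1²=1, 2²=4, 3²=9, 4²=16, 5²≡2, 6²≡13, 7²≡3, 8²≡18, 9²≡12, 10²≡8, 11²≡6 (mod 23).
The residues are {1, 2, 3, 4, 6, 8, 9, 12, 13, 16, 18}; the non-residues are the remaining 11 nonzero classes.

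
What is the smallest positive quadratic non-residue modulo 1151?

(2/1151) = +1, so 2 is a residue.
(3/1151) = +1, so 3 is a residue.
(4/1151) = +1, so 4 is a residue.
(5/1151) = +1, so 5 is a residue.
(6/1151) = +1, so 6 is a residue.
(7/1151) = +1, so 7 is a residue.
(8/1151) = +1, so 8 is a residue.
(9/1151) = +1, so 9 is a residue.
(10/1151) = +1, so 10 is a residue.
(11/1151) = +1, so 11 is a residue.
(12/1151) = +1, so 12 is a residue.
(13/1151) = −1, so 13 is the smallest positive non-residue mod 1151.

13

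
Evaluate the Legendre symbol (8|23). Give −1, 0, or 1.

Euler's criterion: (8/23) ≡ 8^11 (mod 23).
8^2 ≡ 18 (mod 23)
8^4 ≡ 2 (mod 23)
8^8 ≡ 4 (mod 23)
8^11 = 8^(8+2+1) ≡ 1 (mod 23).
Result is 1, so (8/23) = 1.

1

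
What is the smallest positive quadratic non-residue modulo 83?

(2/83) = −1, so 2 is the smallest positive non-residue mod 83.

2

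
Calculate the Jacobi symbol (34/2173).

1

Pull out 2: since 2173 ≡ 5 (mod 8), (2/2173) = -1.
Reciprocity: 17 ≡ 1 and 2173 ≡ 1 (mod 4), so (17/2173) = +(2173/17).
Reduce top mod 17: now compute (14/17).
Pull out 2: since 17 ≡ 1 (mod 8), (2/17) = +1.
Reciprocity: 7 ≡ 3 and 17 ≡ 1 (mod 4), so (7/17) = +(17/7).
Reduce top mod 7: now compute (3/7).
Reciprocity: 3 ≡ 3 and 7 ≡ 3 (mod 4), so (3/7) = −(7/3).
Reduce top mod 3: now compute (1/3).
Reached (1/3) = 1. Collecting the sign flips along the way, the symbol is +1.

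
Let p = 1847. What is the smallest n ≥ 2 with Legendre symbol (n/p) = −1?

5

(2/1847) = +1, so 2 is a residue.
(3/1847) = +1, so 3 is a residue.
(4/1847) = +1, so 4 is a residue.
(5/1847) = −1, so 5 is the smallest positive non-residue mod 1847.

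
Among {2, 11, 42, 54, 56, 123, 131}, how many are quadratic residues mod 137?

(2/137) = +1 → QR.
(11/137) = +1 → QR.
(42/137) = -1 → non-residue.
(54/137) = -1 → non-residue.
(56/137) = +1 → QR.
(123/137) = +1 → QR.
(131/137) = -1 → non-residue.
Total quadratic residues among the 7: 4.

4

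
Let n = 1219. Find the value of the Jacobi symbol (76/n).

1

Pull out 2^2: since 1219 ≡ 3 (mod 8), (2/1219) = -1, so (2/1219)^2 = +1.
Reciprocity: 19 ≡ 3 and 1219 ≡ 3 (mod 4), so (19/1219) = −(1219/19).
Reduce top mod 19: now compute (3/19).
Reciprocity: 3 ≡ 3 and 19 ≡ 3 (mod 4), so (3/19) = −(19/3).
Reduce top mod 3: now compute (1/3).
Reached (1/3) = 1. Collecting the sign flips along the way, the symbol is +1.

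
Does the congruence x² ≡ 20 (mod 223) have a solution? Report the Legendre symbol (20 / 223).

Euler's criterion: (20/223) ≡ 20^111 (mod 223).
20^2 ≡ 177 (mod 223)
20^4 ≡ 109 (mod 223)
20^8 ≡ 62 (mod 223)
20^16 ≡ 53 (mod 223)
20^32 ≡ 133 (mod 223)
20^64 ≡ 72 (mod 223)
20^111 = 20^(64+32+8+4+2+1) ≡ 222 (mod 223).
Result is 222 ≡ −1, so (20/223) = −1.

-1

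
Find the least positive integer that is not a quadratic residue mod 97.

(2/97) = +1, so 2 is a residue.
(3/97) = +1, so 3 is a residue.
(4/97) = +1, so 4 is a residue.
(5/97) = −1, so 5 is the smallest positive non-residue mod 97.

5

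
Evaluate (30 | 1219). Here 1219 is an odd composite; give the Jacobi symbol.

Pull out 2: since 1219 ≡ 3 (mod 8), (2/1219) = -1.
Reciprocity: 15 ≡ 3 and 1219 ≡ 3 (mod 4), so (15/1219) = −(1219/15).
Reduce top mod 15: now compute (4/15).
Pull out 2^2: since 15 ≡ 7 (mod 8), (2/15) = +1, so (2/15)^2 = +1.
Reached (1/15) = 1. Collecting the sign flips along the way, the symbol is +1.

1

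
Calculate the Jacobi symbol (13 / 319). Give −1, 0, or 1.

-1

Reciprocity: 13 ≡ 1 and 319 ≡ 3 (mod 4), so (13/319) = +(319/13).
Reduce top mod 13: now compute (7/13).
Reciprocity: 7 ≡ 3 and 13 ≡ 1 (mod 4), so (7/13) = +(13/7).
Reduce top mod 7: now compute (6/7).
Pull out 2: since 7 ≡ 7 (mod 8), (2/7) = +1.
Reciprocity: 3 ≡ 3 and 7 ≡ 3 (mod 4), so (3/7) = −(7/3).
Reduce top mod 3: now compute (1/3).
Reached (1/3) = 1. Collecting the sign flips along the way, the symbol is -1.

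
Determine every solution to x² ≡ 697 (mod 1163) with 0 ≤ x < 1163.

Since 1163 ≡ 3 (mod 4), a square root of 697 is 697^((1163+1)/4) = 697^291 mod 1163.
Repeated squaring: 697^2≡838, 697^4≡955, 697^8≡233, 697^16≡791, 697^32≡1150, 697^64≡169, 697^128≡649, 697^256≡195 (mod 1163).
697^291 = 697^(256+32+2+1) ≡ 321 (mod 1163).
Check: 321² = 103041 ≡ 697 (mod 1163). The two roots are 321 and 842.

321, 842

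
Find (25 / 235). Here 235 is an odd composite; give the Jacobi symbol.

Reciprocity: 25 ≡ 1 and 235 ≡ 3 (mod 4), so (25/235) = +(235/25).
Reduce top mod 25: now compute (10/25).
Pull out 2: since 25 ≡ 1 (mod 8), (2/25) = +1.
Reciprocity: 5 ≡ 1 and 25 ≡ 1 (mod 4), so (5/25) = +(25/5).
Reduce top mod 5: now compute (0/5).
Top reduces to 0: gcd > 1, so the symbol is 0.

0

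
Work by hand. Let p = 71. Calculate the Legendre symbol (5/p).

Euler's criterion: (5/71) ≡ 5^35 (mod 71).
5^2 ≡ 25 (mod 71)
5^4 ≡ 57 (mod 71)
5^8 ≡ 54 (mod 71)
5^16 ≡ 5 (mod 71)
5^32 ≡ 25 (mod 71)
5^35 = 5^(32+2+1) ≡ 1 (mod 71).
Result is 1, so (5/71) = 1.

1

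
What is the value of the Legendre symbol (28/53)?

1

Pull out 2^2: since 53 ≡ 5 (mod 8), (2/53) = -1, so (2/53)^2 = +1.
Reciprocity: 7 ≡ 3 and 53 ≡ 1 (mod 4), so (7/53) = +(53/7).
Reduce top mod 7: now compute (4/7).
Pull out 2^2: since 7 ≡ 7 (mod 8), (2/7) = +1, so (2/7)^2 = +1.
Reached (1/7) = 1. Collecting the sign flips along the way, the symbol is +1.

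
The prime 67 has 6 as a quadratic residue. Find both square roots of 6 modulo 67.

26, 41

Since 67 ≡ 3 (mod 4), a square root of 6 is 6^((67+1)/4) = 6^17 mod 67.
Repeated squaring: 6^2≡36, 6^4≡23, 6^8≡60, 6^16≡49 (mod 67).
6^17 = 6^(16+1) ≡ 26 (mod 67).
Check: 26² = 676 ≡ 6 (mod 67). The two roots are 26 and 41.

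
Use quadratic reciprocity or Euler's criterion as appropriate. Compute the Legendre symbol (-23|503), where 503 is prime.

-1

First reduce: -23 ≡ 480 (mod 503).
Pull out 2^5: since 503 ≡ 7 (mod 8), (2/503) = +1, so (2/503)^5 = +1.
Reciprocity: 15 ≡ 3 and 503 ≡ 3 (mod 4), so (15/503) = −(503/15).
Reduce top mod 15: now compute (8/15).
Pull out 2^3: since 15 ≡ 7 (mod 8), (2/15) = +1, so (2/15)^3 = +1.
Reached (1/15) = 1. Collecting the sign flips along the way, the symbol is -1.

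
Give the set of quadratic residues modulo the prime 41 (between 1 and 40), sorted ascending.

1,2,4,5,8,9,10,16,18,20,21,23,25,31,32,33,36,37,39,40

Square k = 1,…,20 (k and 41−k give the same square):
1²=1, 2²=4, 3²=9, 4²=16, 5²=25, 6²=36, 7²≡8, 8²≡23, 9²≡40, 10²≡18, 11²≡39, 12²≡21, 13²≡5, 14²≡32, 15²≡20, 16²≡10, 17²≡2, 18²≡37, 19²≡33, 20²≡31 (mod 41).
So the quadratic residues mod 41 are {1, 2, 4, 5, 8, 9, 10, 16, 18, 20, 21, 23, 25, 31, 32, 33, 36, 37, 39, 40}.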